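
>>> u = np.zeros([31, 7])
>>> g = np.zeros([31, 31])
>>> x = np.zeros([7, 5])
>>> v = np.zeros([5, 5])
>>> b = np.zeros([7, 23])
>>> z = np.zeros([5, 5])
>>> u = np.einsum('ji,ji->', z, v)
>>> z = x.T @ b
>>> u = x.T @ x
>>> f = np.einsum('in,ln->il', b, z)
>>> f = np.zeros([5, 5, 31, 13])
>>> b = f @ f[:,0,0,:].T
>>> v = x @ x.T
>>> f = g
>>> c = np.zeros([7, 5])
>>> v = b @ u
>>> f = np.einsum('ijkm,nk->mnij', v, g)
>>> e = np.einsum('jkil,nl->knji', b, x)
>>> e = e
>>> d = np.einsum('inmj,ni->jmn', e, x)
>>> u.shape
(5, 5)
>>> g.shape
(31, 31)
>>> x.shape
(7, 5)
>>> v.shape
(5, 5, 31, 5)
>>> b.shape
(5, 5, 31, 5)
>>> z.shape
(5, 23)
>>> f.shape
(5, 31, 5, 5)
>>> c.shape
(7, 5)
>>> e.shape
(5, 7, 5, 31)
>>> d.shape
(31, 5, 7)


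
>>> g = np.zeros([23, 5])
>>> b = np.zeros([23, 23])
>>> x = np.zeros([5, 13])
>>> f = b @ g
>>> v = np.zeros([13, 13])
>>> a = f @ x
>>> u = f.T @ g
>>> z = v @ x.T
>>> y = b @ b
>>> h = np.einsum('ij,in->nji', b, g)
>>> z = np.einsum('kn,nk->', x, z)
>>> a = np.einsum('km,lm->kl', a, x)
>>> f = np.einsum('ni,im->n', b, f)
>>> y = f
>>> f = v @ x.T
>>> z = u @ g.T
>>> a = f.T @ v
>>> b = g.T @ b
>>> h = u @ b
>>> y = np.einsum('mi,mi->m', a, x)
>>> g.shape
(23, 5)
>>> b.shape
(5, 23)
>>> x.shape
(5, 13)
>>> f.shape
(13, 5)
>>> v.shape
(13, 13)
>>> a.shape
(5, 13)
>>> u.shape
(5, 5)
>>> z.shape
(5, 23)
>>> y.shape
(5,)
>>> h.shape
(5, 23)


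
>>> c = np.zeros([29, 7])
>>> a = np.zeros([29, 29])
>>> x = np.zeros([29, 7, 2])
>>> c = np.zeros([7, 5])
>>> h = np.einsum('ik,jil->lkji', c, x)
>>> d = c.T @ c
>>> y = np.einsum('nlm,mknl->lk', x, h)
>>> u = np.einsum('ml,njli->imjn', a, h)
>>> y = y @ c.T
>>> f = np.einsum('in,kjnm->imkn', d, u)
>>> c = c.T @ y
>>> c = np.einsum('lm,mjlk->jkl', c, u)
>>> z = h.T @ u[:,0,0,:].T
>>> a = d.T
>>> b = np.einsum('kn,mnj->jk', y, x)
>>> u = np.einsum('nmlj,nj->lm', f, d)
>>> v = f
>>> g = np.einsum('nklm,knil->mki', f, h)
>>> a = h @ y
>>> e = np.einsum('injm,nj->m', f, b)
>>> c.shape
(29, 2, 5)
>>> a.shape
(2, 5, 29, 7)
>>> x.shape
(29, 7, 2)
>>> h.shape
(2, 5, 29, 7)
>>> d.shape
(5, 5)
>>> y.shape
(7, 7)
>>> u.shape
(7, 2)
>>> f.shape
(5, 2, 7, 5)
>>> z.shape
(7, 29, 5, 7)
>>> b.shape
(2, 7)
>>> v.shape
(5, 2, 7, 5)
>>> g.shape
(5, 2, 29)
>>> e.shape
(5,)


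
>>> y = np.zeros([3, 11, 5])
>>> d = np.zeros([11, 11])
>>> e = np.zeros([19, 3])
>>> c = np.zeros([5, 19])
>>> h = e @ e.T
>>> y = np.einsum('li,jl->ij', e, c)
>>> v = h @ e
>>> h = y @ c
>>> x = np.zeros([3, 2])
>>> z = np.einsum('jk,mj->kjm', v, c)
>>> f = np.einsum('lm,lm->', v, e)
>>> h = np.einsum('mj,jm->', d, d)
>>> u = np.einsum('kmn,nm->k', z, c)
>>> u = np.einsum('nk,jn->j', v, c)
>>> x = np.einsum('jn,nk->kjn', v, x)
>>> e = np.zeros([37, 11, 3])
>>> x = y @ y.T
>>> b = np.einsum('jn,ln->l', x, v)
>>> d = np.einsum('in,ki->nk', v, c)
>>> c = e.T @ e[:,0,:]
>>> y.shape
(3, 5)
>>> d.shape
(3, 5)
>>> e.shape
(37, 11, 3)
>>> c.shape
(3, 11, 3)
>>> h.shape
()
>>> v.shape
(19, 3)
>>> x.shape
(3, 3)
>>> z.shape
(3, 19, 5)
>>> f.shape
()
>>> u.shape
(5,)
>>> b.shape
(19,)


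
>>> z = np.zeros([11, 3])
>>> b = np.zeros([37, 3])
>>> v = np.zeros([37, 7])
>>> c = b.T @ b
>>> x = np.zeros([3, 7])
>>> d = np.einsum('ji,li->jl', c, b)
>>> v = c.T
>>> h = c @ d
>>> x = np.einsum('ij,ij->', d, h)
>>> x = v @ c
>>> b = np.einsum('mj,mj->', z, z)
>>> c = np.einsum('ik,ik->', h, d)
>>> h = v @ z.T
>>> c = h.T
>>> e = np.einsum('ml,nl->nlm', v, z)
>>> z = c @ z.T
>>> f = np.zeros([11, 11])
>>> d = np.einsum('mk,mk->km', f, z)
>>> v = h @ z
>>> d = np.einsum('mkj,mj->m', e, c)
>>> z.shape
(11, 11)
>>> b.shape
()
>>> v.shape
(3, 11)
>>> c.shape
(11, 3)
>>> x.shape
(3, 3)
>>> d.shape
(11,)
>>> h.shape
(3, 11)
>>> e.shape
(11, 3, 3)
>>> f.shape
(11, 11)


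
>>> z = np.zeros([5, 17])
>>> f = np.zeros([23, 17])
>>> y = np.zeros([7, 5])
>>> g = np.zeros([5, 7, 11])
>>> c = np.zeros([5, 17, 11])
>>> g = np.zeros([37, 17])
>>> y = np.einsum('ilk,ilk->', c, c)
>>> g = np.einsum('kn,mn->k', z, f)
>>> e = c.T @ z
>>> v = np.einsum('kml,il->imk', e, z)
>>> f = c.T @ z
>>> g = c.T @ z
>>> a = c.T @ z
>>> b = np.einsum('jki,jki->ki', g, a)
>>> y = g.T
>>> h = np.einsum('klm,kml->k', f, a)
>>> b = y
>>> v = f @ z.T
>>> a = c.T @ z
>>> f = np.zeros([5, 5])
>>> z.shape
(5, 17)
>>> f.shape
(5, 5)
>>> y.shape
(17, 17, 11)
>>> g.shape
(11, 17, 17)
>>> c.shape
(5, 17, 11)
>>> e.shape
(11, 17, 17)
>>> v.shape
(11, 17, 5)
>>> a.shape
(11, 17, 17)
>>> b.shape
(17, 17, 11)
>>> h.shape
(11,)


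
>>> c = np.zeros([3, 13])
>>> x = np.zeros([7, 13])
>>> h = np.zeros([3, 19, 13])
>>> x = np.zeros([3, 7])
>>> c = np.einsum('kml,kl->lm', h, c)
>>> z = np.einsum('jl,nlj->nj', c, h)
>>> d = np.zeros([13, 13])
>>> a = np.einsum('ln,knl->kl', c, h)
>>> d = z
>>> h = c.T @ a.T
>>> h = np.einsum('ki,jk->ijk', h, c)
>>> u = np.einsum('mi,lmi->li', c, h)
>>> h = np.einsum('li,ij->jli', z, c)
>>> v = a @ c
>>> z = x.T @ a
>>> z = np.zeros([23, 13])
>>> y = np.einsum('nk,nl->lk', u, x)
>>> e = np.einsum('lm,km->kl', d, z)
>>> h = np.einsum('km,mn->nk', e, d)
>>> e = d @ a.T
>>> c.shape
(13, 19)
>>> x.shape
(3, 7)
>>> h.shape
(13, 23)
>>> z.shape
(23, 13)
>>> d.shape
(3, 13)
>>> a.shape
(3, 13)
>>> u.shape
(3, 19)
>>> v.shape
(3, 19)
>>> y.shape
(7, 19)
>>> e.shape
(3, 3)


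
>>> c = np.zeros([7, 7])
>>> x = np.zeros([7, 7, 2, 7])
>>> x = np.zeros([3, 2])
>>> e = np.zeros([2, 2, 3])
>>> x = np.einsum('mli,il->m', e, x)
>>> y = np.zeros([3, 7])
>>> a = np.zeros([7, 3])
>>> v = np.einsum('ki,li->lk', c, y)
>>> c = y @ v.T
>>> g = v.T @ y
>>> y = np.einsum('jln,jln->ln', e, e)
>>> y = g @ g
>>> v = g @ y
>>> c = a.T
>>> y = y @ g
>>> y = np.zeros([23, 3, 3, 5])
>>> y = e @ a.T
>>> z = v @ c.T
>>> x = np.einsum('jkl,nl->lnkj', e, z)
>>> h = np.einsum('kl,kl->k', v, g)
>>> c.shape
(3, 7)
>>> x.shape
(3, 7, 2, 2)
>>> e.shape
(2, 2, 3)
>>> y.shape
(2, 2, 7)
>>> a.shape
(7, 3)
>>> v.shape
(7, 7)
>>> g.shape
(7, 7)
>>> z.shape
(7, 3)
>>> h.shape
(7,)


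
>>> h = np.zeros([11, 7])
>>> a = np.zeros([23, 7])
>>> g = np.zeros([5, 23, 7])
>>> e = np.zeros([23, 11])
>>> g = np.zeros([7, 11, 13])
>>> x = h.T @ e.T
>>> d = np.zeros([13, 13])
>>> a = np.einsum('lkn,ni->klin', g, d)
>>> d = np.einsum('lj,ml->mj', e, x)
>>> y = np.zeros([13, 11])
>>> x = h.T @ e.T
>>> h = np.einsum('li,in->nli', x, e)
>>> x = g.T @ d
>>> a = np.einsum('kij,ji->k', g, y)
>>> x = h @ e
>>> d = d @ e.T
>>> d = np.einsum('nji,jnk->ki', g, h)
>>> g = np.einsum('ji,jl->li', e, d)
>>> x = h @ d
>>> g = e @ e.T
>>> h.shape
(11, 7, 23)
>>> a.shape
(7,)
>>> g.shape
(23, 23)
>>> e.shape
(23, 11)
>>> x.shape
(11, 7, 13)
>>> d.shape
(23, 13)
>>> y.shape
(13, 11)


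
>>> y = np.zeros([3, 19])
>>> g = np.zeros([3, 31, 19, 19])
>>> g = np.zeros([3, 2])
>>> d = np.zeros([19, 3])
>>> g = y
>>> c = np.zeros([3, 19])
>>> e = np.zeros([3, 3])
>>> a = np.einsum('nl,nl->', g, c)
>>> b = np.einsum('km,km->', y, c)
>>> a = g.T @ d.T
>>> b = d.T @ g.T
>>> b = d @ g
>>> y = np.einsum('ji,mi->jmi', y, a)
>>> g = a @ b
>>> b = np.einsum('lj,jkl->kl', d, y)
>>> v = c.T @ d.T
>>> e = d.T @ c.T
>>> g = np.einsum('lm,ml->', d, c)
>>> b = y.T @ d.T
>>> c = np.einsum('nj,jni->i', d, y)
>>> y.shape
(3, 19, 19)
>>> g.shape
()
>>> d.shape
(19, 3)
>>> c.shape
(19,)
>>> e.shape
(3, 3)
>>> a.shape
(19, 19)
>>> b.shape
(19, 19, 19)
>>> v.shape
(19, 19)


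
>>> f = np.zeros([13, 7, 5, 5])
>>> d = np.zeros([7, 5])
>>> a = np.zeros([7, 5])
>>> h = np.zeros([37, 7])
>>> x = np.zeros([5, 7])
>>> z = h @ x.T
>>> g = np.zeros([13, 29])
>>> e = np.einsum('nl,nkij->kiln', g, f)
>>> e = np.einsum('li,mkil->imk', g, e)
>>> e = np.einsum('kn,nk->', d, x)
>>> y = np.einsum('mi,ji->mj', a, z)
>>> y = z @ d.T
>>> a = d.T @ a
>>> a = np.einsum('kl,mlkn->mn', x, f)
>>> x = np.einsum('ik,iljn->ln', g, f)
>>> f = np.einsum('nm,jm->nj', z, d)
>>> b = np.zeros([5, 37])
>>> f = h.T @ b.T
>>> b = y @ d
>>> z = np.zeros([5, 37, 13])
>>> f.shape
(7, 5)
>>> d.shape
(7, 5)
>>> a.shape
(13, 5)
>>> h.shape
(37, 7)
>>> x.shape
(7, 5)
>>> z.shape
(5, 37, 13)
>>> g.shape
(13, 29)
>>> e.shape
()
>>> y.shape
(37, 7)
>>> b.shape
(37, 5)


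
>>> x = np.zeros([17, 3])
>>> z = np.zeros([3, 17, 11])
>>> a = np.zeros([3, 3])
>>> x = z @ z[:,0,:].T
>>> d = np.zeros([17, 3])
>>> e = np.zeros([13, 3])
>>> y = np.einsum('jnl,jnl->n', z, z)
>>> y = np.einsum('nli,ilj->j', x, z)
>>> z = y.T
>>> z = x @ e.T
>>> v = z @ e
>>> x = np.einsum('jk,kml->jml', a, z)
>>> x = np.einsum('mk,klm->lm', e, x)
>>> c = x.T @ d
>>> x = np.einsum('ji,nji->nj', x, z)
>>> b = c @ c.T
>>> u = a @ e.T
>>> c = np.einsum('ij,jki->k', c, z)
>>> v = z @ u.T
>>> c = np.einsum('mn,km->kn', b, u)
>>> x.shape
(3, 17)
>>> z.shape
(3, 17, 13)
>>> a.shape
(3, 3)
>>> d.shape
(17, 3)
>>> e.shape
(13, 3)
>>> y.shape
(11,)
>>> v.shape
(3, 17, 3)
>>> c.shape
(3, 13)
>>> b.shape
(13, 13)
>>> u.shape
(3, 13)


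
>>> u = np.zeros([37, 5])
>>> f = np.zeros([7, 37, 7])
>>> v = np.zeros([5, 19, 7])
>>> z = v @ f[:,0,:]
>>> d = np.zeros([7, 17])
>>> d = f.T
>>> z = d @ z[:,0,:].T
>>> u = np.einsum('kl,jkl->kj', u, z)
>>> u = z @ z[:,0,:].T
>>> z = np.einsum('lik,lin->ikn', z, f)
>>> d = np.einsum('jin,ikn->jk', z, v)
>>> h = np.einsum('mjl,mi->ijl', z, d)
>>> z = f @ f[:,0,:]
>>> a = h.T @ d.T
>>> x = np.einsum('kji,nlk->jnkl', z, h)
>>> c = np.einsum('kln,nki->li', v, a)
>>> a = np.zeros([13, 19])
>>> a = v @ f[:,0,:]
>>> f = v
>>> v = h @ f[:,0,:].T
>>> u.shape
(7, 37, 7)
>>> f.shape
(5, 19, 7)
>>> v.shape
(19, 5, 5)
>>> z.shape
(7, 37, 7)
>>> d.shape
(37, 19)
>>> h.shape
(19, 5, 7)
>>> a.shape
(5, 19, 7)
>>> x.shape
(37, 19, 7, 5)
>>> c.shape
(19, 37)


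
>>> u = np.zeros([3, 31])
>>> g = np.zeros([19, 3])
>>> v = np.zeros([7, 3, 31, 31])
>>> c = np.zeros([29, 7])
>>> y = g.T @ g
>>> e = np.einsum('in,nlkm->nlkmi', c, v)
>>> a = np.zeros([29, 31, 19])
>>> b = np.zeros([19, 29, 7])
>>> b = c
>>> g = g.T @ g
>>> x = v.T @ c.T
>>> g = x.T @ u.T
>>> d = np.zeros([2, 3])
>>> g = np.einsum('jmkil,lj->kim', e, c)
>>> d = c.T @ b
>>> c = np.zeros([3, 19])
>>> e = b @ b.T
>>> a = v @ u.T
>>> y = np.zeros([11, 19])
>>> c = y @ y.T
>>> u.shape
(3, 31)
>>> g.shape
(31, 31, 3)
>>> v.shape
(7, 3, 31, 31)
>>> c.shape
(11, 11)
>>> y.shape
(11, 19)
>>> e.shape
(29, 29)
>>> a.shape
(7, 3, 31, 3)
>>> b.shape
(29, 7)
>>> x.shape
(31, 31, 3, 29)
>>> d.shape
(7, 7)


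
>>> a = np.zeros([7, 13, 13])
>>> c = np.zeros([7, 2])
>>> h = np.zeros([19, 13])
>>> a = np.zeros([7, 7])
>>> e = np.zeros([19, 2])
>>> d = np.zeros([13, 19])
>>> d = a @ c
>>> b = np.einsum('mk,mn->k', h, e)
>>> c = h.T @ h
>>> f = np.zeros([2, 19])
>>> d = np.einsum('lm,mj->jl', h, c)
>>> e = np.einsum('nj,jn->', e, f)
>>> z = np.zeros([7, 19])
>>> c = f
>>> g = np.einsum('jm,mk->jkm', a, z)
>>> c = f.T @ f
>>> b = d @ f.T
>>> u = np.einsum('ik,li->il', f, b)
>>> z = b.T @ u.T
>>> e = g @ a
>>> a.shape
(7, 7)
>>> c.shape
(19, 19)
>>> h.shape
(19, 13)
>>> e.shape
(7, 19, 7)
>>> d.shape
(13, 19)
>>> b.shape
(13, 2)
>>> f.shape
(2, 19)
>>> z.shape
(2, 2)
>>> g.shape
(7, 19, 7)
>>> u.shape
(2, 13)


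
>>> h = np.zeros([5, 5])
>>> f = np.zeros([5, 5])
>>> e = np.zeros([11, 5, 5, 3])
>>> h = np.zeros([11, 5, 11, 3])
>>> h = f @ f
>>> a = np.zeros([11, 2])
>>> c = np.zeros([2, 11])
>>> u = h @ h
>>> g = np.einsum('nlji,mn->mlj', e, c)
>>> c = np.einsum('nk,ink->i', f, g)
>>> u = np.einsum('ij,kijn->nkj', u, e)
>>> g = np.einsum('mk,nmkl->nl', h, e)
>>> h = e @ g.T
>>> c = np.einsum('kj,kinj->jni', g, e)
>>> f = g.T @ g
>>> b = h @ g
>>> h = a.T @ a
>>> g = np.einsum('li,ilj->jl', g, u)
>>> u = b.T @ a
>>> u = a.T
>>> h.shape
(2, 2)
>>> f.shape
(3, 3)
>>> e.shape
(11, 5, 5, 3)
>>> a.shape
(11, 2)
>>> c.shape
(3, 5, 5)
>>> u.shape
(2, 11)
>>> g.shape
(5, 11)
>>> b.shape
(11, 5, 5, 3)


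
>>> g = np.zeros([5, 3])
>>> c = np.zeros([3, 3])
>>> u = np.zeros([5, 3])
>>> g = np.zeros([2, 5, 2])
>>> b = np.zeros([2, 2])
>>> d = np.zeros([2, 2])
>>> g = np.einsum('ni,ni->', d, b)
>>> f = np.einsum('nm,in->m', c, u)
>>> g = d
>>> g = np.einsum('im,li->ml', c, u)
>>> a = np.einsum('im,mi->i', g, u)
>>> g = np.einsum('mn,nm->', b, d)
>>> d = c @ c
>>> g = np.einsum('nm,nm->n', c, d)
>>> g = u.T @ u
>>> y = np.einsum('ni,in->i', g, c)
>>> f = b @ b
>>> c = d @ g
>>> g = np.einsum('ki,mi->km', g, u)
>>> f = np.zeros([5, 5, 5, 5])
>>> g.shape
(3, 5)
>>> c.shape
(3, 3)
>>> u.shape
(5, 3)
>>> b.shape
(2, 2)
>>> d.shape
(3, 3)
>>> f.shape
(5, 5, 5, 5)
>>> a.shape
(3,)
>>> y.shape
(3,)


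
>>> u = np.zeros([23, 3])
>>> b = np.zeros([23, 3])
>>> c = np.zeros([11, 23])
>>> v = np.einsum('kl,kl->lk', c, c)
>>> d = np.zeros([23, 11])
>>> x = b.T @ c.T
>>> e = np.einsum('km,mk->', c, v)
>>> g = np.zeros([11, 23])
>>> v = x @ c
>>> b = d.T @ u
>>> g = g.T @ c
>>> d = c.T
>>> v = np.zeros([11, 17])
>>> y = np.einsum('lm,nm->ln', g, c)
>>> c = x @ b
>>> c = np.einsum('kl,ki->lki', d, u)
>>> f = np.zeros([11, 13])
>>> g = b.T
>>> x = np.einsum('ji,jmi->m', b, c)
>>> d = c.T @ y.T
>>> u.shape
(23, 3)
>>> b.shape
(11, 3)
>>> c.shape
(11, 23, 3)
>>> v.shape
(11, 17)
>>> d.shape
(3, 23, 23)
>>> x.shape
(23,)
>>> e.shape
()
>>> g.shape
(3, 11)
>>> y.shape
(23, 11)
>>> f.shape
(11, 13)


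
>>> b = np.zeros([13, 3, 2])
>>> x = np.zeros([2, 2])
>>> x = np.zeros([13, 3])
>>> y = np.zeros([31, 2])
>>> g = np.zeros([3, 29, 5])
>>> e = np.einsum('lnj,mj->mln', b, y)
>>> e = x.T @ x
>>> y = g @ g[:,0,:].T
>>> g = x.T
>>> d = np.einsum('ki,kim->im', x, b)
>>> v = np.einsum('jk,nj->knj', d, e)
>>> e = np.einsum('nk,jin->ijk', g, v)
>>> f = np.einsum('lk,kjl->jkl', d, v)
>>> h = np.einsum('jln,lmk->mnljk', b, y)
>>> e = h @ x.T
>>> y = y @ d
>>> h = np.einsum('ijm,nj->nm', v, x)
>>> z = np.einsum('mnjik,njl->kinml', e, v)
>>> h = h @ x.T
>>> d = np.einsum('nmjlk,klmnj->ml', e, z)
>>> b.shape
(13, 3, 2)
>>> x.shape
(13, 3)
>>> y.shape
(3, 29, 2)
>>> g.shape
(3, 13)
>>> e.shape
(29, 2, 3, 13, 13)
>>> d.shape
(2, 13)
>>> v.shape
(2, 3, 3)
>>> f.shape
(3, 2, 3)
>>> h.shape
(13, 13)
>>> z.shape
(13, 13, 2, 29, 3)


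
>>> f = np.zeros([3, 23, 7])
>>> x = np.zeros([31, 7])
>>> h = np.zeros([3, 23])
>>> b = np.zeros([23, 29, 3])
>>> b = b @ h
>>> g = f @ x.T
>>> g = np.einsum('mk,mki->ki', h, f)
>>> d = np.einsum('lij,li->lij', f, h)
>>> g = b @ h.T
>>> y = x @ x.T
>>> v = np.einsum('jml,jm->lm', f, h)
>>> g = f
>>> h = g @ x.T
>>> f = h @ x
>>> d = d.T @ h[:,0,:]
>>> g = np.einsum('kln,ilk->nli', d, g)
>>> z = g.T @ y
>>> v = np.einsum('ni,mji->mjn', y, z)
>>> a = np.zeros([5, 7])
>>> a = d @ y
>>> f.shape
(3, 23, 7)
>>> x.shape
(31, 7)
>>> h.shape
(3, 23, 31)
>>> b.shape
(23, 29, 23)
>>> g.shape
(31, 23, 3)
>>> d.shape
(7, 23, 31)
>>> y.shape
(31, 31)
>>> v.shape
(3, 23, 31)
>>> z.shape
(3, 23, 31)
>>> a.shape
(7, 23, 31)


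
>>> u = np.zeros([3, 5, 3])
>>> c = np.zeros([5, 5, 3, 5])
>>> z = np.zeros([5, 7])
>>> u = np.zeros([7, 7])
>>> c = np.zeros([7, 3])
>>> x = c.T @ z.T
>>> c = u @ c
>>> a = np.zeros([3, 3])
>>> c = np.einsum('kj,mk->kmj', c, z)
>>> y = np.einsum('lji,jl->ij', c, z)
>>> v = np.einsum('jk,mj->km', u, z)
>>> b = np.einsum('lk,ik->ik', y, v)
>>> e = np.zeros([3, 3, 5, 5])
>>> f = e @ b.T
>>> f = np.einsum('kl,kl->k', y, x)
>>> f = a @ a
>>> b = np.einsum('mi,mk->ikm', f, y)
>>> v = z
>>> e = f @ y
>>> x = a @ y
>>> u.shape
(7, 7)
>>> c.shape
(7, 5, 3)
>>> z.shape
(5, 7)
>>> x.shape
(3, 5)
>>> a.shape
(3, 3)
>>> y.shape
(3, 5)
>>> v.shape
(5, 7)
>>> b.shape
(3, 5, 3)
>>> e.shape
(3, 5)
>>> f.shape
(3, 3)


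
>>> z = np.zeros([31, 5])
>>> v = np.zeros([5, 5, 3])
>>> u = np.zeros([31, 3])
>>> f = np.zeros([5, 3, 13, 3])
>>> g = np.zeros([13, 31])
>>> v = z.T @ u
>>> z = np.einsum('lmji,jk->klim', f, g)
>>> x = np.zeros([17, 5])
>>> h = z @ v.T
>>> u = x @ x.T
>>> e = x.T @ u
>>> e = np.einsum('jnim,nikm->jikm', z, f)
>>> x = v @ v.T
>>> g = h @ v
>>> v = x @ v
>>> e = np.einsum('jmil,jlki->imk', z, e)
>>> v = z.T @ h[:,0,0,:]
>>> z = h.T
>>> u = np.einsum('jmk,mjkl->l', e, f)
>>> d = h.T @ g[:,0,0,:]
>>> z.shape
(5, 3, 5, 31)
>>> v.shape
(3, 3, 5, 5)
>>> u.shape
(3,)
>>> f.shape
(5, 3, 13, 3)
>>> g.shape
(31, 5, 3, 3)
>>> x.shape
(5, 5)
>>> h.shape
(31, 5, 3, 5)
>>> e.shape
(3, 5, 13)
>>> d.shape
(5, 3, 5, 3)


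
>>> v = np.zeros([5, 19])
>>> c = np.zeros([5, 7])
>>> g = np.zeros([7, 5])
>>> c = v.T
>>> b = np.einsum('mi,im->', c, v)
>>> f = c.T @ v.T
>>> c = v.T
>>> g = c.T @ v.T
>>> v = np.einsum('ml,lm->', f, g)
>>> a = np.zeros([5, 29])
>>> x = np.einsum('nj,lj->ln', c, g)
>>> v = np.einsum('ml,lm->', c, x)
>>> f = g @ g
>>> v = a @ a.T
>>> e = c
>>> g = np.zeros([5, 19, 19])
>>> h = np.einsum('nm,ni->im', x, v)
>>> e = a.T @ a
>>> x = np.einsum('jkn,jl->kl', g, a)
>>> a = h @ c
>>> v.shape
(5, 5)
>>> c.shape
(19, 5)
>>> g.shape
(5, 19, 19)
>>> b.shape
()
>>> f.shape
(5, 5)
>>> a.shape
(5, 5)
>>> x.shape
(19, 29)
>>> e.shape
(29, 29)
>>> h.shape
(5, 19)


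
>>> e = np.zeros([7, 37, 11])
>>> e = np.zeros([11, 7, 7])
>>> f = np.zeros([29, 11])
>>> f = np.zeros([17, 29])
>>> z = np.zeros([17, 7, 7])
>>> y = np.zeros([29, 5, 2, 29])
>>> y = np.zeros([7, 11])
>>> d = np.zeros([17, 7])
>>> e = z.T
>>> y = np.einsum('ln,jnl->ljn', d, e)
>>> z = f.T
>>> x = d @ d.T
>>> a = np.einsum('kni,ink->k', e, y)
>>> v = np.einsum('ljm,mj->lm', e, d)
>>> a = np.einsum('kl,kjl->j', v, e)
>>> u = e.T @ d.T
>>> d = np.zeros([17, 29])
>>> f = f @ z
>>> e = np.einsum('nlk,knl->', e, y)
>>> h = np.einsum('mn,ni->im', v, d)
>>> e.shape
()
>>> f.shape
(17, 17)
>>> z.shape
(29, 17)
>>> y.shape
(17, 7, 7)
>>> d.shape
(17, 29)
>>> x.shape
(17, 17)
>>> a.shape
(7,)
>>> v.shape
(7, 17)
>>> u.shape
(17, 7, 17)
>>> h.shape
(29, 7)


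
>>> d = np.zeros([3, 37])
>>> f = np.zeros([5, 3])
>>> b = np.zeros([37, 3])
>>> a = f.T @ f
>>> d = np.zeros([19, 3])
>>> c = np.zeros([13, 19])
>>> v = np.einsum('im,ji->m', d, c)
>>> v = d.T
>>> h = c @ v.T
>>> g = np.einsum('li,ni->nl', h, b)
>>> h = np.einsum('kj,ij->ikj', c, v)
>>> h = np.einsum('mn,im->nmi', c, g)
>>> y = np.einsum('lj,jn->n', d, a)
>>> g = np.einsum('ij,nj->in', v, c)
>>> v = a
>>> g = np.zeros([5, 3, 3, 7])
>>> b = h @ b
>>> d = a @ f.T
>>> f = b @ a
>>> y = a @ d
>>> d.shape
(3, 5)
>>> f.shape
(19, 13, 3)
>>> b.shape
(19, 13, 3)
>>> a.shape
(3, 3)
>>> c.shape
(13, 19)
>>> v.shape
(3, 3)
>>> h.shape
(19, 13, 37)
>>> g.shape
(5, 3, 3, 7)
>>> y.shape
(3, 5)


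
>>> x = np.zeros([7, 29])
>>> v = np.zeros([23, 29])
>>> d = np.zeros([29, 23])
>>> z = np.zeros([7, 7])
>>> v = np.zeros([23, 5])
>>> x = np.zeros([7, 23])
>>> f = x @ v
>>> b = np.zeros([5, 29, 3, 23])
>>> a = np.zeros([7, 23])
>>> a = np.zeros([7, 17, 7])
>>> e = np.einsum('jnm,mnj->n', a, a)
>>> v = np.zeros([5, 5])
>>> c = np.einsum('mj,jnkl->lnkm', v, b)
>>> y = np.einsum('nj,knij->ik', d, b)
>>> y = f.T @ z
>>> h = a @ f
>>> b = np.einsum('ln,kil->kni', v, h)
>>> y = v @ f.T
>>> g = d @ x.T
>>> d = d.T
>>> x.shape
(7, 23)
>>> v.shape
(5, 5)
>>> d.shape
(23, 29)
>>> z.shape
(7, 7)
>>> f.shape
(7, 5)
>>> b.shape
(7, 5, 17)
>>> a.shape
(7, 17, 7)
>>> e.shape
(17,)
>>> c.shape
(23, 29, 3, 5)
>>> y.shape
(5, 7)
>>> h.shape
(7, 17, 5)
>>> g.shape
(29, 7)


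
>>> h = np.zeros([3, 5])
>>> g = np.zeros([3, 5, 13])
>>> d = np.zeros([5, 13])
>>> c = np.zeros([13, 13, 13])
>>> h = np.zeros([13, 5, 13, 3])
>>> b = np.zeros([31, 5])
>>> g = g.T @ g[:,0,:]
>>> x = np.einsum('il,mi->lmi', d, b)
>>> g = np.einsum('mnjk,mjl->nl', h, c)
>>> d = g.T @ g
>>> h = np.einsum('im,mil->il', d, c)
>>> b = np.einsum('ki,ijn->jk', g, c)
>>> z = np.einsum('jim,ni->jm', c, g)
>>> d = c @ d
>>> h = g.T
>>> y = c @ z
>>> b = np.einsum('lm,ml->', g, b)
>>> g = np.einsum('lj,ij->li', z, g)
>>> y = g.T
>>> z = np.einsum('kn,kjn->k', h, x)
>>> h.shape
(13, 5)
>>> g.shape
(13, 5)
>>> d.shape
(13, 13, 13)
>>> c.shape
(13, 13, 13)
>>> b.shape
()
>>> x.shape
(13, 31, 5)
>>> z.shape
(13,)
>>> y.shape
(5, 13)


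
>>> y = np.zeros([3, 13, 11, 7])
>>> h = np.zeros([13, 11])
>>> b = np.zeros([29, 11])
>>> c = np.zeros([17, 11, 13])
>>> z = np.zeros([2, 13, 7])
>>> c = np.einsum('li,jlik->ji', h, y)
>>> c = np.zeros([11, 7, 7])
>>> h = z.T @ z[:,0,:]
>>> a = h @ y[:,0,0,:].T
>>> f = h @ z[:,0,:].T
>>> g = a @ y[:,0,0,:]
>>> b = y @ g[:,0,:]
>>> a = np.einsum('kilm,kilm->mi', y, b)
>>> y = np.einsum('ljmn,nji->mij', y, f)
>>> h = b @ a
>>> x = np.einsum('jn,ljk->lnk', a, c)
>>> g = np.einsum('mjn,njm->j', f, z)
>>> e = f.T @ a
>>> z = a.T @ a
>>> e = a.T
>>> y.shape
(11, 2, 13)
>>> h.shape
(3, 13, 11, 13)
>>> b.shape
(3, 13, 11, 7)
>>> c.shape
(11, 7, 7)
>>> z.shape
(13, 13)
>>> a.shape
(7, 13)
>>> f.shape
(7, 13, 2)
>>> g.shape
(13,)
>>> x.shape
(11, 13, 7)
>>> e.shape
(13, 7)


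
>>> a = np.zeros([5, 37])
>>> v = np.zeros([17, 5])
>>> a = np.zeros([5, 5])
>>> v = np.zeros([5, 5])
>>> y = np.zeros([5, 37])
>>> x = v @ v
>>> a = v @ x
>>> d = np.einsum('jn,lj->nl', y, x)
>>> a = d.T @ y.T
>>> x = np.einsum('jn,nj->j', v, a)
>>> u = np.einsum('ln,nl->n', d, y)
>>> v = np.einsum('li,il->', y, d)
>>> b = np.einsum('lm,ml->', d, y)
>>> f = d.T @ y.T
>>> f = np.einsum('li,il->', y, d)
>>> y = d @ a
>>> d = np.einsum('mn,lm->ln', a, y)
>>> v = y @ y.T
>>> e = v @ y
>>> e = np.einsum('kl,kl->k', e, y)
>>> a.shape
(5, 5)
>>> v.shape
(37, 37)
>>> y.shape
(37, 5)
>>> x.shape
(5,)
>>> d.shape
(37, 5)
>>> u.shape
(5,)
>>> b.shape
()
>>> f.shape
()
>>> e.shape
(37,)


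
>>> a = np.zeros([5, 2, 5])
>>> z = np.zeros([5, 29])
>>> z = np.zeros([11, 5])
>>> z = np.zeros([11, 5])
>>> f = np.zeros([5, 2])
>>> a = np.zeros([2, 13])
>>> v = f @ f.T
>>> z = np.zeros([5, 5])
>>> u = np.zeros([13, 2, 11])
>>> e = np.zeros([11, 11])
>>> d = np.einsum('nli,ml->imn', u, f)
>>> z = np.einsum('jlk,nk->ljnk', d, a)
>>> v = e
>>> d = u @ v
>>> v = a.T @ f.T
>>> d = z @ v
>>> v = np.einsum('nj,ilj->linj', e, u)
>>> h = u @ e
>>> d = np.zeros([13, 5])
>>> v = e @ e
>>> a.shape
(2, 13)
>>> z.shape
(5, 11, 2, 13)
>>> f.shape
(5, 2)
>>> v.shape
(11, 11)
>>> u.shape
(13, 2, 11)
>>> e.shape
(11, 11)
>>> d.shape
(13, 5)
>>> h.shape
(13, 2, 11)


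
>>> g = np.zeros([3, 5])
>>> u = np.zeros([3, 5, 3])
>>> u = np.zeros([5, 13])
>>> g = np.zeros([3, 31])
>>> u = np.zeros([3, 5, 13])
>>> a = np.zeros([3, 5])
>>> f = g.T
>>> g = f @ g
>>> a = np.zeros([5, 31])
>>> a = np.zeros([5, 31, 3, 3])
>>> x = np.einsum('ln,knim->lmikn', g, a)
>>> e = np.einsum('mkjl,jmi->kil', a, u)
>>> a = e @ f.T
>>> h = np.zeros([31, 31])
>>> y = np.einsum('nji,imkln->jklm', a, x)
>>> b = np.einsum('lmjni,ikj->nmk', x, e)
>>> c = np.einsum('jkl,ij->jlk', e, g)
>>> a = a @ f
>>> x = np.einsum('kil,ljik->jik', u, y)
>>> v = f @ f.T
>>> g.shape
(31, 31)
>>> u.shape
(3, 5, 13)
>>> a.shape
(31, 13, 3)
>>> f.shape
(31, 3)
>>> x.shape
(3, 5, 3)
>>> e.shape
(31, 13, 3)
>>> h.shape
(31, 31)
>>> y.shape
(13, 3, 5, 3)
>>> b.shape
(5, 3, 13)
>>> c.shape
(31, 3, 13)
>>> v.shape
(31, 31)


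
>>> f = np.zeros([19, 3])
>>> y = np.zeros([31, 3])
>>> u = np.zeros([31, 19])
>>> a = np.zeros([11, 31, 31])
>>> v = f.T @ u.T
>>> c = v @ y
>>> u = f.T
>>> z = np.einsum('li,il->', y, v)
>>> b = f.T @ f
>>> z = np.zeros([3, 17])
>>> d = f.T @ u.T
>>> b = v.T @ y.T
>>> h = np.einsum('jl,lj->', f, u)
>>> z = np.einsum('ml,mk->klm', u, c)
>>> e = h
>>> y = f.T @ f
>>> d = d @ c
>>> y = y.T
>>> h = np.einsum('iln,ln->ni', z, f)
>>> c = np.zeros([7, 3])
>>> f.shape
(19, 3)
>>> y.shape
(3, 3)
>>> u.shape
(3, 19)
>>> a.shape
(11, 31, 31)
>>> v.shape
(3, 31)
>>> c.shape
(7, 3)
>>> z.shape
(3, 19, 3)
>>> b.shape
(31, 31)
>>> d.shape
(3, 3)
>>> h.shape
(3, 3)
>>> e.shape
()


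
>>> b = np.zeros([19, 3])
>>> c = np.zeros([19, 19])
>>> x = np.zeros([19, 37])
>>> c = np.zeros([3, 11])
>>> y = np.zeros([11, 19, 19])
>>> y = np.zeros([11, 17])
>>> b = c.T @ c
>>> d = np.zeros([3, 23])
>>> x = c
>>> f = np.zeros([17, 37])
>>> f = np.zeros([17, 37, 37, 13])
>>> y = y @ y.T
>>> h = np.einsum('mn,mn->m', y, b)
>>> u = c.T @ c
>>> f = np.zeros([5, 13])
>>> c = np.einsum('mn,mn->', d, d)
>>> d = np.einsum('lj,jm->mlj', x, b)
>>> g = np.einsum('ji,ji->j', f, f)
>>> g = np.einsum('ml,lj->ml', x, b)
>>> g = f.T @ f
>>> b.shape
(11, 11)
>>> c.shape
()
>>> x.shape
(3, 11)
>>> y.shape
(11, 11)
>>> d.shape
(11, 3, 11)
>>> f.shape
(5, 13)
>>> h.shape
(11,)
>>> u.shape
(11, 11)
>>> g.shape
(13, 13)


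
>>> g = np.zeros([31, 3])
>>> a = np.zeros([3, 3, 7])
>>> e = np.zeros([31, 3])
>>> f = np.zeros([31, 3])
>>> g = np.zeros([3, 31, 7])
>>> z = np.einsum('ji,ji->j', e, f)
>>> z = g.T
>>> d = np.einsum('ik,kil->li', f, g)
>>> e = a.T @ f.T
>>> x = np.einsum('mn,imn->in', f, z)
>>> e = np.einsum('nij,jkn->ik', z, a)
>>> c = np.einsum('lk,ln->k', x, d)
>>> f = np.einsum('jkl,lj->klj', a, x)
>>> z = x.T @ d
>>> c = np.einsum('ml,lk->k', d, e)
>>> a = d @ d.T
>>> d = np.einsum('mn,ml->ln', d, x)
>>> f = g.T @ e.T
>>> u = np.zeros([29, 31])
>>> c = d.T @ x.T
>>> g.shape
(3, 31, 7)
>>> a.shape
(7, 7)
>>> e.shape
(31, 3)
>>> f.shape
(7, 31, 31)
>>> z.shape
(3, 31)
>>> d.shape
(3, 31)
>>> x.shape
(7, 3)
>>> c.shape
(31, 7)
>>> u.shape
(29, 31)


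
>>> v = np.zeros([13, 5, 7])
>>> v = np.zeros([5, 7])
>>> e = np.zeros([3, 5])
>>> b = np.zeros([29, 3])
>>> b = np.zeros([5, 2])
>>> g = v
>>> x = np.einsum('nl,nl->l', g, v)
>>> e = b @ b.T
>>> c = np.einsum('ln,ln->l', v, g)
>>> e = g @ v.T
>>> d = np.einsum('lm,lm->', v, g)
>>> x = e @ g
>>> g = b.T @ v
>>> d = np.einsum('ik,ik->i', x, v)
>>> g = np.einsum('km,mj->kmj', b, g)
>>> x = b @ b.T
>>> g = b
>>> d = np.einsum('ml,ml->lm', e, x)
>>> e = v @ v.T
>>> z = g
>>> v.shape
(5, 7)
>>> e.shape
(5, 5)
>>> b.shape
(5, 2)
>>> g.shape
(5, 2)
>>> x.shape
(5, 5)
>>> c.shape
(5,)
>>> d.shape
(5, 5)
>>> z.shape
(5, 2)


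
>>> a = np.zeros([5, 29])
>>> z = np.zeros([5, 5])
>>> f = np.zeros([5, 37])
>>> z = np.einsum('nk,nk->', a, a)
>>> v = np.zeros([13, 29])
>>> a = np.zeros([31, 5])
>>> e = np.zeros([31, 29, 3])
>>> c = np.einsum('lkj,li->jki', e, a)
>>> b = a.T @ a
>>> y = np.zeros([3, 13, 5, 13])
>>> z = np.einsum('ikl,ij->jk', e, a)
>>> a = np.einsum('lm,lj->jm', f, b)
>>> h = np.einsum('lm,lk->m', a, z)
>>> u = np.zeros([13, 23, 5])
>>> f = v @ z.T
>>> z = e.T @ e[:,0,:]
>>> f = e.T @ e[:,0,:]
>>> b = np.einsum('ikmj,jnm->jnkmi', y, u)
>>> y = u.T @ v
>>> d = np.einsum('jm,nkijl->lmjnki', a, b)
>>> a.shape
(5, 37)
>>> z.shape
(3, 29, 3)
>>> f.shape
(3, 29, 3)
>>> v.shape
(13, 29)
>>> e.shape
(31, 29, 3)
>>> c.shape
(3, 29, 5)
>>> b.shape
(13, 23, 13, 5, 3)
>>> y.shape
(5, 23, 29)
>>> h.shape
(37,)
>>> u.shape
(13, 23, 5)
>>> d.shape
(3, 37, 5, 13, 23, 13)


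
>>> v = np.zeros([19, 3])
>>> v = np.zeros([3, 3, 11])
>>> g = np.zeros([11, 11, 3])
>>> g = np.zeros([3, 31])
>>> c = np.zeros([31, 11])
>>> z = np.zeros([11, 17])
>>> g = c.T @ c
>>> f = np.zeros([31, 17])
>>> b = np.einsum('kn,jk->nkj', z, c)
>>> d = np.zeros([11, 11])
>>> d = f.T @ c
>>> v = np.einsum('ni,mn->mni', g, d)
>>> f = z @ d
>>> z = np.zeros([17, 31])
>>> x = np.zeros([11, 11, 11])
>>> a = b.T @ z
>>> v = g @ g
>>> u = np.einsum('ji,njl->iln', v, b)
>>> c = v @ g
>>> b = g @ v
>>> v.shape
(11, 11)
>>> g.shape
(11, 11)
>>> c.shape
(11, 11)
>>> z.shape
(17, 31)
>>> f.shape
(11, 11)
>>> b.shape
(11, 11)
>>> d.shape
(17, 11)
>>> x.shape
(11, 11, 11)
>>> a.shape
(31, 11, 31)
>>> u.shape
(11, 31, 17)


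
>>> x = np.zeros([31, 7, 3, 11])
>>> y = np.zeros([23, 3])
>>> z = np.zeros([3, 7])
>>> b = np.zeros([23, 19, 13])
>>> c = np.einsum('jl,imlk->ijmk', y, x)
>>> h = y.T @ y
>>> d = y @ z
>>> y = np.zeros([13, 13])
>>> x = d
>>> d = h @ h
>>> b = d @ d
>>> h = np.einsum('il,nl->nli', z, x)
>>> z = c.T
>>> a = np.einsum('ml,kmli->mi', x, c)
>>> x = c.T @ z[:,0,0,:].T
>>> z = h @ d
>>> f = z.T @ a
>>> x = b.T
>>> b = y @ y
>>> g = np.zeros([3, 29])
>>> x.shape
(3, 3)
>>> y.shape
(13, 13)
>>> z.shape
(23, 7, 3)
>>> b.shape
(13, 13)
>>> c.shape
(31, 23, 7, 11)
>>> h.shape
(23, 7, 3)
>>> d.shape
(3, 3)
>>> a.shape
(23, 11)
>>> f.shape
(3, 7, 11)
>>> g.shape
(3, 29)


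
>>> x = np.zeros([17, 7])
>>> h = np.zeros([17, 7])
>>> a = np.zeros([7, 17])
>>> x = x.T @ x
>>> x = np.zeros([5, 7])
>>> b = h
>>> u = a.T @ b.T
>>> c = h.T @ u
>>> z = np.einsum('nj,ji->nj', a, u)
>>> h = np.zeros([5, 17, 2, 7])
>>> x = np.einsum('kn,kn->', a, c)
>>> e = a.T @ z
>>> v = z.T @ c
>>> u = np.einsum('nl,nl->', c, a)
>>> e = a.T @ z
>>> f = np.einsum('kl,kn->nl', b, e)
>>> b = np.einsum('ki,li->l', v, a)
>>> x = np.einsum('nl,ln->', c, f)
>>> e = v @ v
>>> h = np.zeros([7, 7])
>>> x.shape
()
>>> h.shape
(7, 7)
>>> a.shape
(7, 17)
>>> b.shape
(7,)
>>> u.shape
()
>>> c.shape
(7, 17)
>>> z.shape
(7, 17)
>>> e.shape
(17, 17)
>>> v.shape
(17, 17)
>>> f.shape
(17, 7)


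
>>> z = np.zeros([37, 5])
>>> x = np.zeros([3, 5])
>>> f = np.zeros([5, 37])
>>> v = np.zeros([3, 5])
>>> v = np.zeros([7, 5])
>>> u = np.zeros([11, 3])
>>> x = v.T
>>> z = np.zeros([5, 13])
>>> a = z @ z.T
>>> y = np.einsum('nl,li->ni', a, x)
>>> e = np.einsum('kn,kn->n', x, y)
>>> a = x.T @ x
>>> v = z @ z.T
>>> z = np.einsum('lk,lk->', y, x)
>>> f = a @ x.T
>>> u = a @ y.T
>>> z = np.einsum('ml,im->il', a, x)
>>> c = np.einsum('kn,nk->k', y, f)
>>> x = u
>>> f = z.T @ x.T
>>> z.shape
(5, 7)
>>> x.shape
(7, 5)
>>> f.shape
(7, 7)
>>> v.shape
(5, 5)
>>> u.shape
(7, 5)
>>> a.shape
(7, 7)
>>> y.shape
(5, 7)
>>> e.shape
(7,)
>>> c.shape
(5,)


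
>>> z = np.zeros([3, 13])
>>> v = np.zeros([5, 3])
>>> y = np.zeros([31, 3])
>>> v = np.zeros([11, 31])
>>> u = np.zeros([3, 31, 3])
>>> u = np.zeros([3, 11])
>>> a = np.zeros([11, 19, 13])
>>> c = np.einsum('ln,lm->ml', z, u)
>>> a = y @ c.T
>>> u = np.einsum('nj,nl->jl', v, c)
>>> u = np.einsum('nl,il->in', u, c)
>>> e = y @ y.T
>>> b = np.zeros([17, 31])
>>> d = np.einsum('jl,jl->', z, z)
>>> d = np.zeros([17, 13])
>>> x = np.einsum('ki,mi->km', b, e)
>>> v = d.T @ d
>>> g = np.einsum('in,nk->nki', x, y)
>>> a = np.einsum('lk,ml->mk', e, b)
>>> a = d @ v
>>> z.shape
(3, 13)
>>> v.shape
(13, 13)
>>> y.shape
(31, 3)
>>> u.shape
(11, 31)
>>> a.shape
(17, 13)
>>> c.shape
(11, 3)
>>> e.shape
(31, 31)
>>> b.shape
(17, 31)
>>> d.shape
(17, 13)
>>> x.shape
(17, 31)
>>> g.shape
(31, 3, 17)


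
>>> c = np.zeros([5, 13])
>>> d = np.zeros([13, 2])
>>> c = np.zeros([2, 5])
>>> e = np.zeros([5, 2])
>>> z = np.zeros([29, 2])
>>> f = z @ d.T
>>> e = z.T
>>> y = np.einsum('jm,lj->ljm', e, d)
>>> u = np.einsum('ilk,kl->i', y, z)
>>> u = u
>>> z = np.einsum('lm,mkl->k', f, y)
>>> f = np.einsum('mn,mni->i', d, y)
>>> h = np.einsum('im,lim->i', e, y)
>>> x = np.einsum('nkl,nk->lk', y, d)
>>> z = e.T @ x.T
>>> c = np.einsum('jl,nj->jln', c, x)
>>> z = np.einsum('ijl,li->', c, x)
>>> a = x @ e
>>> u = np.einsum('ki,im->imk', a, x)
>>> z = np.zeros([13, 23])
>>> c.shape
(2, 5, 29)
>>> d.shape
(13, 2)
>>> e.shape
(2, 29)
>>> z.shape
(13, 23)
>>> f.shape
(29,)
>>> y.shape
(13, 2, 29)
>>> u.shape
(29, 2, 29)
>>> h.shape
(2,)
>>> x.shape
(29, 2)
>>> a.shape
(29, 29)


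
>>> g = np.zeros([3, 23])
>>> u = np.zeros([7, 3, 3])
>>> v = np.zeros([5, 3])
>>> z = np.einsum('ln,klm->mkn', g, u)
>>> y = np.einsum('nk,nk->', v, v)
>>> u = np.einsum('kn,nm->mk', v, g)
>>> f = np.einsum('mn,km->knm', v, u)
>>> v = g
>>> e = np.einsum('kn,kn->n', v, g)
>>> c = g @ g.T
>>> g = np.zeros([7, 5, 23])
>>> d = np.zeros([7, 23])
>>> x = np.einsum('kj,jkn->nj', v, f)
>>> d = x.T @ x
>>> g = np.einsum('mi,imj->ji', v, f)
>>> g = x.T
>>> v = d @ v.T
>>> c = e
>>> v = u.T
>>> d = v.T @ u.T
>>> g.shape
(23, 5)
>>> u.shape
(23, 5)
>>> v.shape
(5, 23)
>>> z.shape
(3, 7, 23)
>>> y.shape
()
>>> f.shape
(23, 3, 5)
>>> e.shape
(23,)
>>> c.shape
(23,)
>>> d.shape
(23, 23)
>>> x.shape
(5, 23)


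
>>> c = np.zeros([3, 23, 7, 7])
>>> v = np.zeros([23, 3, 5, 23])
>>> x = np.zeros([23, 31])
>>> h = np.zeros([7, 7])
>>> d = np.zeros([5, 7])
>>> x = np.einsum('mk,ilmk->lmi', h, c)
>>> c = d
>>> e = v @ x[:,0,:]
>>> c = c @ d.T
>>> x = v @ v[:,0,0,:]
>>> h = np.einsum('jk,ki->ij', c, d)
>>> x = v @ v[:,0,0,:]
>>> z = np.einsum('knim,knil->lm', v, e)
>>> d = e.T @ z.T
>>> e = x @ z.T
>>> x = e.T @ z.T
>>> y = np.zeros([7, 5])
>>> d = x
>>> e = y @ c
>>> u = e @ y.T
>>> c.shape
(5, 5)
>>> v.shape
(23, 3, 5, 23)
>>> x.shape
(3, 5, 3, 3)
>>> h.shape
(7, 5)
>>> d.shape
(3, 5, 3, 3)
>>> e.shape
(7, 5)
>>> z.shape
(3, 23)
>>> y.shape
(7, 5)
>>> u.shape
(7, 7)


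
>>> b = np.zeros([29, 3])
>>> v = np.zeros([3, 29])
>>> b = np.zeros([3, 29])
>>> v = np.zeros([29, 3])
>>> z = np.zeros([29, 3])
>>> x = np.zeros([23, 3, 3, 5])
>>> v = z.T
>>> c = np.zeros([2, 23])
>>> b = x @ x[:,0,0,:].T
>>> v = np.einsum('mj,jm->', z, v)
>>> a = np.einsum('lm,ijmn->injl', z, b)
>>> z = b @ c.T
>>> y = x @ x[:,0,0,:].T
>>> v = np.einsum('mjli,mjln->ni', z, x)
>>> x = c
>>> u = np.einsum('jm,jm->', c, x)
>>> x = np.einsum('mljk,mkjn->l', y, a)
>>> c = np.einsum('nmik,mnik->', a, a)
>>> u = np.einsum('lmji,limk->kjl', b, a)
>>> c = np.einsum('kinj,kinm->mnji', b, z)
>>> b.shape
(23, 3, 3, 23)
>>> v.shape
(5, 2)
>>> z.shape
(23, 3, 3, 2)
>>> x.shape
(3,)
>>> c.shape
(2, 3, 23, 3)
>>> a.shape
(23, 23, 3, 29)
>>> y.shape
(23, 3, 3, 23)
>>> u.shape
(29, 3, 23)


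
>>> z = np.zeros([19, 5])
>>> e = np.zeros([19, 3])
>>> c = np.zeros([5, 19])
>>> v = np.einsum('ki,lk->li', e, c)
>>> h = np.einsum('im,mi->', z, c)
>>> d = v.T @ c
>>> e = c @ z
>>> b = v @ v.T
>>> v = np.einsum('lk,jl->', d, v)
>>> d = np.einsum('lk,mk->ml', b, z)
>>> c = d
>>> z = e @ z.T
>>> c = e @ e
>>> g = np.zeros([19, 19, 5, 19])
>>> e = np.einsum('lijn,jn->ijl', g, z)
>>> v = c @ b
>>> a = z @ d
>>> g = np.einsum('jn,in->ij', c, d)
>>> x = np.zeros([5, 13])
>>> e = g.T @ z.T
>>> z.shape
(5, 19)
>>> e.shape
(5, 5)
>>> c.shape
(5, 5)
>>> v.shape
(5, 5)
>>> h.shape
()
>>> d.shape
(19, 5)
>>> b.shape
(5, 5)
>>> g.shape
(19, 5)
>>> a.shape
(5, 5)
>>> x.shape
(5, 13)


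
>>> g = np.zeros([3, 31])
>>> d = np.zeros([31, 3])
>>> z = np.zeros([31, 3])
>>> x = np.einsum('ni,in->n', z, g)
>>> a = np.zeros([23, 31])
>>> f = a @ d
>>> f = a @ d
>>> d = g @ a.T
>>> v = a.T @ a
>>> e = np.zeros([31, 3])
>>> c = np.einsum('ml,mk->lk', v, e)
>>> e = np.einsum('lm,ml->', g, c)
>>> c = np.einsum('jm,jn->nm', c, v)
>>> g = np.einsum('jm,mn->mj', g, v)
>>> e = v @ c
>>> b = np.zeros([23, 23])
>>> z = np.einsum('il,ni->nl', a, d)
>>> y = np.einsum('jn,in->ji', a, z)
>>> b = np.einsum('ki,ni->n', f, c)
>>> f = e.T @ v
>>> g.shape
(31, 3)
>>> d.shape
(3, 23)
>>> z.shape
(3, 31)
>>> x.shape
(31,)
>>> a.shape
(23, 31)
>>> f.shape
(3, 31)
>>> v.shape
(31, 31)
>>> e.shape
(31, 3)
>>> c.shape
(31, 3)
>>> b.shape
(31,)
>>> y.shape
(23, 3)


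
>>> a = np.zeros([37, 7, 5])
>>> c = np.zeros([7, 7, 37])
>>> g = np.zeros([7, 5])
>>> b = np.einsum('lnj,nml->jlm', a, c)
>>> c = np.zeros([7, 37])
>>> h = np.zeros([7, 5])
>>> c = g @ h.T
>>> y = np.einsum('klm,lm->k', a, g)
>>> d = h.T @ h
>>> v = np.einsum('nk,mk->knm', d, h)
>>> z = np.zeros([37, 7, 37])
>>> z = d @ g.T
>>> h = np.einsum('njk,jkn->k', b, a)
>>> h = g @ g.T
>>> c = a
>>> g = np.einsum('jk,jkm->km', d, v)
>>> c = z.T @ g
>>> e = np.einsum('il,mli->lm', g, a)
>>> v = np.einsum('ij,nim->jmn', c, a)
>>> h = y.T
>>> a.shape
(37, 7, 5)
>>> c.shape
(7, 7)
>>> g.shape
(5, 7)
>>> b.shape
(5, 37, 7)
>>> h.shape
(37,)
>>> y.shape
(37,)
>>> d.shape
(5, 5)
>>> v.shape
(7, 5, 37)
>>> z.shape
(5, 7)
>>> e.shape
(7, 37)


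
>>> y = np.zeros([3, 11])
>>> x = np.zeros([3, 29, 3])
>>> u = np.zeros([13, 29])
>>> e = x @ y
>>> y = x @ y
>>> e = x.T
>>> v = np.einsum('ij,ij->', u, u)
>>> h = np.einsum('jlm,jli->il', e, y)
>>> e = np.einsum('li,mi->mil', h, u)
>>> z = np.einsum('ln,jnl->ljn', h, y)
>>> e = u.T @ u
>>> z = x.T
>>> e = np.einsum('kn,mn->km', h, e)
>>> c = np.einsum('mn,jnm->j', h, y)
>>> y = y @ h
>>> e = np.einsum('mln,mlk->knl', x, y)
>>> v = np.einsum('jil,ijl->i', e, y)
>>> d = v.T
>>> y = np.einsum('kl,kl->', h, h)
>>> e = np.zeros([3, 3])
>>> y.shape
()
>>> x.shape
(3, 29, 3)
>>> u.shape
(13, 29)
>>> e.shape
(3, 3)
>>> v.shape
(3,)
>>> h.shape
(11, 29)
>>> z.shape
(3, 29, 3)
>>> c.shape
(3,)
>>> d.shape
(3,)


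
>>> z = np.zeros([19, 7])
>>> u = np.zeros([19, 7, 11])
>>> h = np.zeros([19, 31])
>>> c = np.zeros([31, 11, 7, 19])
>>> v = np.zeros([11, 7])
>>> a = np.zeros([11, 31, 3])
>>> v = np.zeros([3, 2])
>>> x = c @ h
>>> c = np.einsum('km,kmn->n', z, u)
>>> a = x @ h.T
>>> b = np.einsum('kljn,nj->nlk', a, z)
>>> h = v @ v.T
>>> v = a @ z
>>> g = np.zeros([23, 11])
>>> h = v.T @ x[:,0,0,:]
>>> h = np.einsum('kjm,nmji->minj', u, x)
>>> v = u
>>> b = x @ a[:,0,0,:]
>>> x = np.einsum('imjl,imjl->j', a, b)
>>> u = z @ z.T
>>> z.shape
(19, 7)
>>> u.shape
(19, 19)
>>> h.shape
(11, 31, 31, 7)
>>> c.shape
(11,)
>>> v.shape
(19, 7, 11)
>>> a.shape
(31, 11, 7, 19)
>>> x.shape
(7,)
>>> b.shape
(31, 11, 7, 19)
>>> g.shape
(23, 11)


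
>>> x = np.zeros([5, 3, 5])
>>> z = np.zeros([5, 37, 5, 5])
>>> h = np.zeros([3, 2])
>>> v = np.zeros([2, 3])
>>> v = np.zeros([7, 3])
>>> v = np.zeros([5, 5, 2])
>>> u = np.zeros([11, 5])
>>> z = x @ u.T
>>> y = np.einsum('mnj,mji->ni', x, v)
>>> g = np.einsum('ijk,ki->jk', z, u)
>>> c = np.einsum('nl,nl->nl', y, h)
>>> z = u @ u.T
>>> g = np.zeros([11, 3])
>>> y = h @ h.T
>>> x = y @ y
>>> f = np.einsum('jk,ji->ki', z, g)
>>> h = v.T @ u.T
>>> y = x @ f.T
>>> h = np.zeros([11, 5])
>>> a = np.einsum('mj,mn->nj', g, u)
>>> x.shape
(3, 3)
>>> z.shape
(11, 11)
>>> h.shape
(11, 5)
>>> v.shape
(5, 5, 2)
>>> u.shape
(11, 5)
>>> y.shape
(3, 11)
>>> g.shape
(11, 3)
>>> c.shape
(3, 2)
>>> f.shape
(11, 3)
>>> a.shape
(5, 3)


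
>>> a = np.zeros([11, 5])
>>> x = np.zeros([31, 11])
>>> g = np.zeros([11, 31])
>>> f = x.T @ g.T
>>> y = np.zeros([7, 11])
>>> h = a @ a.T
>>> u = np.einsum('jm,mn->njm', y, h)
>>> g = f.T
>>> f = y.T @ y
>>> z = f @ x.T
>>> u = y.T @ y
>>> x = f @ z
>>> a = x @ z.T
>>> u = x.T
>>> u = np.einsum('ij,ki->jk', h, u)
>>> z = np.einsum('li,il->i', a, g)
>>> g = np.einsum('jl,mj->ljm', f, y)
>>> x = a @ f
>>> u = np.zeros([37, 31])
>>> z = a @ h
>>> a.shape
(11, 11)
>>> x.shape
(11, 11)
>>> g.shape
(11, 11, 7)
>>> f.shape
(11, 11)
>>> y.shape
(7, 11)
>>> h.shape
(11, 11)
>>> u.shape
(37, 31)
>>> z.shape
(11, 11)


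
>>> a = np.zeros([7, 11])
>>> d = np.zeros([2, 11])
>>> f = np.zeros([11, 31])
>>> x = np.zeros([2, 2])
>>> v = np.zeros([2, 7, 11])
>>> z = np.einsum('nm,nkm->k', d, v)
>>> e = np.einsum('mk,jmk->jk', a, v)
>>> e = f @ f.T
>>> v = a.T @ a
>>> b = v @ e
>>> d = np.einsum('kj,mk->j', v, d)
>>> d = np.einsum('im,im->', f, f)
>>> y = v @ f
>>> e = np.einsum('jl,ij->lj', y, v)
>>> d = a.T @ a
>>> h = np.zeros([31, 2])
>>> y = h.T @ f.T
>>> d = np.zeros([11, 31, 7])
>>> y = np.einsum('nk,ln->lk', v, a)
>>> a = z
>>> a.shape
(7,)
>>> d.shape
(11, 31, 7)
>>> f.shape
(11, 31)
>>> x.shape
(2, 2)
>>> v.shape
(11, 11)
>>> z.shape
(7,)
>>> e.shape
(31, 11)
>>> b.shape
(11, 11)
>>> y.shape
(7, 11)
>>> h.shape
(31, 2)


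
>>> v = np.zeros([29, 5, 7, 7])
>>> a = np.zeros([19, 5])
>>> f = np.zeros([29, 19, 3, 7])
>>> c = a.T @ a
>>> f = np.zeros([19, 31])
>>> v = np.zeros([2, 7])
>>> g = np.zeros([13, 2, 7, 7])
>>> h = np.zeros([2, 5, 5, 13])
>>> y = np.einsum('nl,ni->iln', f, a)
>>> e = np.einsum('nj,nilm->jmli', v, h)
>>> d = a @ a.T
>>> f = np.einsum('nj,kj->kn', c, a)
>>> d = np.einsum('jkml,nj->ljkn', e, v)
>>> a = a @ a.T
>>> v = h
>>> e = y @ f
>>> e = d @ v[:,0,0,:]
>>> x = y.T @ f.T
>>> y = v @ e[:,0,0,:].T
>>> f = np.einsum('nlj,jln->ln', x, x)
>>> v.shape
(2, 5, 5, 13)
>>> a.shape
(19, 19)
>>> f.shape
(31, 19)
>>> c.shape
(5, 5)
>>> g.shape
(13, 2, 7, 7)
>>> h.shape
(2, 5, 5, 13)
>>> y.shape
(2, 5, 5, 5)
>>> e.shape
(5, 7, 13, 13)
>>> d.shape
(5, 7, 13, 2)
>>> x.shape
(19, 31, 19)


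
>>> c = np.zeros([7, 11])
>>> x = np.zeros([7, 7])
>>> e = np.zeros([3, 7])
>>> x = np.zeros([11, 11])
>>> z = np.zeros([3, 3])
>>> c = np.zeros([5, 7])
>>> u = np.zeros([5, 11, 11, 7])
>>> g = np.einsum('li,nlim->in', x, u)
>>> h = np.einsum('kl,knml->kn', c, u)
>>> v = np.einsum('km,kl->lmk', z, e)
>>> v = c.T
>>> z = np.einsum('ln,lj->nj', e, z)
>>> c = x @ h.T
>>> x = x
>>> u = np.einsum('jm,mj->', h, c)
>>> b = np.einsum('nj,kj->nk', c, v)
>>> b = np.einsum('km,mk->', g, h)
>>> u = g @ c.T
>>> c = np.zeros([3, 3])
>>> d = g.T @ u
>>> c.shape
(3, 3)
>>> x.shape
(11, 11)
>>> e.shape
(3, 7)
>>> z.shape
(7, 3)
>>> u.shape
(11, 11)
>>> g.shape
(11, 5)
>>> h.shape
(5, 11)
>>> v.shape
(7, 5)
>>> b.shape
()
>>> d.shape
(5, 11)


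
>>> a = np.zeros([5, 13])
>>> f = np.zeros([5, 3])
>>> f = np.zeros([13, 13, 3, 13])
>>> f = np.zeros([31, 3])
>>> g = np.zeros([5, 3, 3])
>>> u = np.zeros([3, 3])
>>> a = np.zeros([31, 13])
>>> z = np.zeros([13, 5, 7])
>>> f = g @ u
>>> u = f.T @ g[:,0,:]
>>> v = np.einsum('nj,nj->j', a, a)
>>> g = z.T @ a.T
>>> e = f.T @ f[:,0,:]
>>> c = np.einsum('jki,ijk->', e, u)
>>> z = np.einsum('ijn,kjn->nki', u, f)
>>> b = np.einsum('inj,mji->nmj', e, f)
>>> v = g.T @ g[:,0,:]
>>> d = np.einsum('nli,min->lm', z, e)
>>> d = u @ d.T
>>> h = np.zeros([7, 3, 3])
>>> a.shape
(31, 13)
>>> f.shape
(5, 3, 3)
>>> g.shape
(7, 5, 31)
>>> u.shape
(3, 3, 3)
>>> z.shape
(3, 5, 3)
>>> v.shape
(31, 5, 31)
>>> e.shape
(3, 3, 3)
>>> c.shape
()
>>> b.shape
(3, 5, 3)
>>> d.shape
(3, 3, 5)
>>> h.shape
(7, 3, 3)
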